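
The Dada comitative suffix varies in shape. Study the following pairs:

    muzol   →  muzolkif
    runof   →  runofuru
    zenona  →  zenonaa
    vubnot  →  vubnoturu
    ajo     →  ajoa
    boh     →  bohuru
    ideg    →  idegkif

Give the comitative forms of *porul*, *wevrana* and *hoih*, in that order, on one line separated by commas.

porulkif, wevranaa, hoihuru

The alternation tracks the final sound of the stem — -uru when the stem ends in a voiceless consonant (*runof*, *vubnot*, *boh*); -kif when the stem ends in a voiced consonant (*muzol*, *ideg*); -a when the stem ends in a vowel (*zenona*, *ajo*).
*porul* — final sound /l/ (a voiced consonant) → -kif → *porulkif*.
The final sound of *wevrana* is /a/, which is a vowel, so the suffix is -a, giving *wevranaa*.
*hoih* — final sound /h/ (a voiceless consonant) → -uru → *hoihuru*.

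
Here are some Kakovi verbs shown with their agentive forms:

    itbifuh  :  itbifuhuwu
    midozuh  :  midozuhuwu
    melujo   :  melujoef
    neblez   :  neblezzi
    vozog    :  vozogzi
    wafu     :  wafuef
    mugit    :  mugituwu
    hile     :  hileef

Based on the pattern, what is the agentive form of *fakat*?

fakatuwu

The pattern is voicing of the final sound: -uwu when the stem ends in a voiceless consonant (*itbifuh*, *midozuh*, *mugit*); -zi when the stem ends in a voiced consonant (*neblez*, *vozog*); -ef when the stem ends in a vowel (*melujo*, *wafu*, *hile*).
Since the final sound of *fakat* is /t/ (a voiceless consonant), it takes -uwu, giving *fakatuwu*.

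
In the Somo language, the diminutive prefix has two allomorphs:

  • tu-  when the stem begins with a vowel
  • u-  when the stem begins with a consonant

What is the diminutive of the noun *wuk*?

uwuk

*wuk* — first sound /w/ (a consonant) → u- → *uwuk*.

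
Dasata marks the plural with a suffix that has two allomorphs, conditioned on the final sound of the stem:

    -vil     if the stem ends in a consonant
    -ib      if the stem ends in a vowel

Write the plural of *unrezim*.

The final sound of *unrezim* is /m/, which is a consonant, so the suffix is -vil, giving *unrezimvil*.

unrezimvil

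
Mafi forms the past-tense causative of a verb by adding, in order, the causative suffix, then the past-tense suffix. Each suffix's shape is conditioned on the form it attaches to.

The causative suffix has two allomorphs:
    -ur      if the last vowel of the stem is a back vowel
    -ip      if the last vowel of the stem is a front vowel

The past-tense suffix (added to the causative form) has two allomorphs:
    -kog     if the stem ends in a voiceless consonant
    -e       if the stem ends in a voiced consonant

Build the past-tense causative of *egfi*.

egfiipkog

*egfi*: last vowel = /i/, a front vowel → -ip → *egfiip*.
Since the final consonant of the causative form *egfiip* is /p/ (voiceless), it takes -kog, giving *egfiipkog*.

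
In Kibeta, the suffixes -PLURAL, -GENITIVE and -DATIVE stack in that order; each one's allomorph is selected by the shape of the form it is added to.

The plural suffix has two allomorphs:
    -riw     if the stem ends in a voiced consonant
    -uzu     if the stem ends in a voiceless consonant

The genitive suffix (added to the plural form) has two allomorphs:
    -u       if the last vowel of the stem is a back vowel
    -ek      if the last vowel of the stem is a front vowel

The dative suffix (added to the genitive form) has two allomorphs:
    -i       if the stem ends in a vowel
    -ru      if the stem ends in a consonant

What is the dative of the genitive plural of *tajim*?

*tajim*: final consonant = /m/, voiced → -riw → *tajimriw*.
The plural form *tajimriw*: last vowel = /i/, a front vowel → -ek → *tajimriwek*.
The final sound of the genitive form *tajimriwek* is /k/, which is a consonant, so the dative suffix is -ru, giving *tajimriwekru*.

tajimriwekru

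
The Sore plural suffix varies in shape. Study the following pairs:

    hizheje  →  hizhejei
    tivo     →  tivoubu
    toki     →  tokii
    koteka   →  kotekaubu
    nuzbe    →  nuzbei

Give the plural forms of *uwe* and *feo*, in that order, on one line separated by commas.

Looking at the last vowel of each stem: -i when the last vowel of the stem is a front vowel (*hizheje*, *toki*, *nuzbe*); -ubu when the last vowel of the stem is a back vowel (*tivo*, *koteka*).
*uwe* — last vowel /e/ (a front vowel) → -i → *uwei*.
*feo*: last vowel = /o/, a back vowel → -ubu → *feoubu*.

uwei, feoubu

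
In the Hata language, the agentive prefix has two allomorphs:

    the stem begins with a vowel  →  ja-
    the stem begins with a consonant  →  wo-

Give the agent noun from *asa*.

jaasa

Since the first sound of *asa* is /a/ (a vowel), it takes ja-, giving *jaasa*.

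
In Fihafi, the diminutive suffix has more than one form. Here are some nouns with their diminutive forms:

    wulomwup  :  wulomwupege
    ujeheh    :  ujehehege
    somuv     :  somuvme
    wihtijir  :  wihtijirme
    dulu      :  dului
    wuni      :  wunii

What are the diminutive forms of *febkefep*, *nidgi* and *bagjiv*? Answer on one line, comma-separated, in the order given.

febkefepege, nidgii, bagjivme

The alternation tracks the final sound of the stem — -ege when the stem ends in a voiceless consonant (*wulomwup*, *ujeheh*); -me when the stem ends in a voiced consonant (*somuv*, *wihtijir*); -i when the stem ends in a vowel (*dulu*, *wuni*).
The final sound of *febkefep* is /p/, which is a voiceless consonant, so the suffix is -ege, giving *febkefepege*.
The final sound of *nidgi* is /i/, which is a vowel, so the suffix is -i, giving *nidgii*.
Since the final sound of *bagjiv* is /v/ (a voiced consonant), it takes -me, giving *bagjivme*.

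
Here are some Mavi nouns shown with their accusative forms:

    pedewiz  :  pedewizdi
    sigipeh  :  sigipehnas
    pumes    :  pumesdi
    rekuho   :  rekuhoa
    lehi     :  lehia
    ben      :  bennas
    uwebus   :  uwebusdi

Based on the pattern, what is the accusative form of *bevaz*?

The alternation tracks the final sound of the stem — -di when the stem ends in a sibilant (*pedewiz*, *pumes*, *uwebus*); -nas when the stem ends in a non-sibilant consonant (*sigipeh*, *ben*); -a when the stem ends in a vowel (*rekuho*, *lehi*).
*bevaz*: final sound = /z/, a sibilant → -di → *bevazdi*.

bevazdi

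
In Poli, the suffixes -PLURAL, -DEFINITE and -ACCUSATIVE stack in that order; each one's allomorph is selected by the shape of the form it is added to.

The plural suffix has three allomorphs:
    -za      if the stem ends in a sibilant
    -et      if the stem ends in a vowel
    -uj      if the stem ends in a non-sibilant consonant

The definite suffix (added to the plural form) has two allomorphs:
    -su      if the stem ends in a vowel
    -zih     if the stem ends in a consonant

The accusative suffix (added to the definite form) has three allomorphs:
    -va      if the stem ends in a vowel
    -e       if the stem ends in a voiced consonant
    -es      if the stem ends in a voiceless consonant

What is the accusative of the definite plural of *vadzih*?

vadzihujzihes

The final sound of *vadzih* is /h/, which is a non-sibilant consonant, so the plural suffix is -uj, giving *vadzihuj*.
The plural form *vadzihuj* — final sound /j/ (a consonant) → -zih → *vadzihujzih*.
Since the final sound of the definite form *vadzihujzih* is /h/ (a voiceless consonant), it takes -es, giving *vadzihujzihes*.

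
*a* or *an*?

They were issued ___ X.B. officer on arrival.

an

The indefinite article is chosen by the initial *sound* of the following word, not its spelling.
The initialism *X.B.* is read letter by letter; the first letter, X, is pronounced /ɛks/, which begins with a vowel sound.
So the article is *an*: They were issued an X.B. officer on arrival.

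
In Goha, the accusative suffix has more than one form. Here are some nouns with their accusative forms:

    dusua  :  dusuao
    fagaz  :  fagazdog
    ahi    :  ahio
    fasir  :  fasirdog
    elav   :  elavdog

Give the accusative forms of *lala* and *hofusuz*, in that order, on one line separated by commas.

lalao, hofusuzdog

The pattern is consonant vs. vowel: -dog when the stem ends in a consonant (*fagaz*, *fasir*, *elav*); -o when the stem ends in a vowel (*dusua*, *ahi*).
*lala*: final sound = /a/, a vowel → -o → *lalao*.
*hofusuz*: final sound = /z/, a consonant → -dog → *hofusuzdog*.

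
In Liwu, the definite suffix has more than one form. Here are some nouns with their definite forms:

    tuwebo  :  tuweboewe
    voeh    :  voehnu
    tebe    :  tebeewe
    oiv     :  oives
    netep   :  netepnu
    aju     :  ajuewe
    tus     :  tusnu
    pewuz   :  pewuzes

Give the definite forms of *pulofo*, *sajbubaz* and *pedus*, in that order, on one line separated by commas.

pulofoewe, sajbubazes, pedusnu

The alternation tracks the final sound of the stem — -nu when the stem ends in a voiceless consonant (*voeh*, *netep*, *tus*); -es when the stem ends in a voiced consonant (*oiv*, *pewuz*); -ewe when the stem ends in a vowel (*tuwebo*, *tebe*, *aju*).
Since the final sound of *pulofo* is /o/ (a vowel), it takes -ewe, giving *pulofoewe*.
Since the final sound of *sajbubaz* is /z/ (a voiced consonant), it takes -es, giving *sajbubazes*.
Since the final sound of *pedus* is /s/ (a voiceless consonant), it takes -nu, giving *pedusnu*.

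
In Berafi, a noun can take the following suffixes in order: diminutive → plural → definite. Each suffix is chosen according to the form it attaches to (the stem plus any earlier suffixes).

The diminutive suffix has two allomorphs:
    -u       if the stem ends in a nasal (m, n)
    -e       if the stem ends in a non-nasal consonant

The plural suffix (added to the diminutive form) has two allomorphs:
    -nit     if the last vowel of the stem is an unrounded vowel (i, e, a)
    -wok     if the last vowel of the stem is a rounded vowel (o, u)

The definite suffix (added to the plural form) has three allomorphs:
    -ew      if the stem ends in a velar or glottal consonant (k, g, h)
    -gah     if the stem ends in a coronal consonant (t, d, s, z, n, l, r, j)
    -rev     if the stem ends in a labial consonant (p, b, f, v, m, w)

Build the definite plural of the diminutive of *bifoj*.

bifojenitgah

*bifoj* — final consonant /j/ (non-nasal) → -e → *bifoje*.
The diminutive form *bifoje* — last vowel /e/ (an unrounded vowel) → -nit → *bifojenit*.
Since the final consonant of the plural form *bifojenit* is /t/ (coronal), it takes -gah, giving *bifojenitgah*.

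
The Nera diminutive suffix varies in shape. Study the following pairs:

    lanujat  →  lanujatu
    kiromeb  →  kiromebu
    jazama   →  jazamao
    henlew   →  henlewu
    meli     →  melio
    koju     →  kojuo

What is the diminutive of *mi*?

The pattern is consonant vs. vowel: -u when the stem ends in a consonant (*lanujat*, *kiromeb*, *henlew*); -o when the stem ends in a vowel (*jazama*, *meli*, *koju*).
*mi*: final sound = /i/, a vowel → -o → *mio*.

mio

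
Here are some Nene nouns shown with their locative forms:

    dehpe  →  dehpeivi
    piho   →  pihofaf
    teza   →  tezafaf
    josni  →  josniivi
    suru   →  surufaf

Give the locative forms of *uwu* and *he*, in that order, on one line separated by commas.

The alternation tracks the last vowel of the stem — -ivi when the last vowel of the stem is a front vowel (*dehpe*, *josni*); -faf when the last vowel of the stem is a back vowel (*piho*, *teza*, *suru*).
*uwu*: last vowel = /u/, a back vowel → -faf → *uwufaf*.
*he*: last vowel = /e/, a front vowel → -ivi → *heivi*.

uwufaf, heivi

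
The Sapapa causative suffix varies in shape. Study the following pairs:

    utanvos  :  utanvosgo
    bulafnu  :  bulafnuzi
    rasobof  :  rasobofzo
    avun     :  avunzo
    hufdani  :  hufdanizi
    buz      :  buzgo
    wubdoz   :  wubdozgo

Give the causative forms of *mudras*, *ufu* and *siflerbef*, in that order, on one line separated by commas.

mudrasgo, ufuzi, siflerbefzo

Looking at the final sound of each stem: -go when the stem ends in a sibilant (*utanvos*, *buz*, *wubdoz*); -zo when the stem ends in a non-sibilant consonant (*rasobof*, *avun*); -zi when the stem ends in a vowel (*bulafnu*, *hufdani*).
*mudras*: final sound = /s/, a sibilant → -go → *mudrasgo*.
Since the final sound of *ufu* is /u/ (a vowel), it takes -zi, giving *ufuzi*.
*siflerbef* — final sound /f/ (a non-sibilant consonant) → -zo → *siflerbefzo*.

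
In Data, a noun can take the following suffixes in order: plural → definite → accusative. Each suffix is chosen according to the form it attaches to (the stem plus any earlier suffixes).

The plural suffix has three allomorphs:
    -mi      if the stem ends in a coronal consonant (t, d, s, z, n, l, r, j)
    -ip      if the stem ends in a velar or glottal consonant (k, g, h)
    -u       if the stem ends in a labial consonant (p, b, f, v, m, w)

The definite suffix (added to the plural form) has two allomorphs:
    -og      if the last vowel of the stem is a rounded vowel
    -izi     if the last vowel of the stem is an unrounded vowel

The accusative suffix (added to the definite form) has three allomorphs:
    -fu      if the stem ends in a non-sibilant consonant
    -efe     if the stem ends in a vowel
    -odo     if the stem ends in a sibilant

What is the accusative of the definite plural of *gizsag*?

*gizsag*: final consonant = /g/, velar/glottal → -ip → *gizsagip*.
The plural form *gizsagip* — last vowel /i/ (an unrounded vowel) → -izi → *gizsagipizi*.
The final sound of the definite form *gizsagipizi* is /i/, which is a vowel, so the accusative suffix is -efe, giving *gizsagipiziefe*.

gizsagipiziefe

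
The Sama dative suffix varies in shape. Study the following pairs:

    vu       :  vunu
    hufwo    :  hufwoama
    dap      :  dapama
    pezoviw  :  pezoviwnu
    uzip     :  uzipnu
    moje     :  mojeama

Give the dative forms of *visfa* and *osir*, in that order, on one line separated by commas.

The pattern is height harmony: -nu when the last vowel of the stem is a high vowel (*vu*, *pezoviw*, *uzip*); -ama when the last vowel of the stem is a non-high vowel (*hufwo*, *dap*, *moje*).
Since the last vowel of *visfa* is /a/ (a non-high vowel), it takes -ama, giving *visfaama*.
*osir*: last vowel = /i/, a high vowel → -nu → *osirnu*.

visfaama, osirnu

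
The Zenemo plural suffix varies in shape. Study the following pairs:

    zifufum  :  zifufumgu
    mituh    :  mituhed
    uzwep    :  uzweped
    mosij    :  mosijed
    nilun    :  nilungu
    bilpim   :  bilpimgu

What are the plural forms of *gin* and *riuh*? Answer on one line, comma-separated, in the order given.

The alternation tracks the final consonant of the stem — -gu when the stem ends in a nasal (*zifufum*, *nilun*, *bilpim*); -ed when the stem ends in a non-nasal consonant (*mituh*, *uzwep*, *mosij*).
The final consonant of *gin* is /n/, which is a nasal, so the suffix is -gu, giving *gingu*.
The final consonant of *riuh* is /h/, which is non-nasal, so the suffix is -ed, giving *riuhed*.

gingu, riuhed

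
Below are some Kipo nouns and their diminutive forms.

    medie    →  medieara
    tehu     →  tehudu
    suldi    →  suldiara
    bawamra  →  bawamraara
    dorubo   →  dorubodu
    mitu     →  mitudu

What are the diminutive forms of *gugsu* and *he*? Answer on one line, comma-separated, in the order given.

Looking at the last vowel of each stem: -du when the last vowel of the stem is a rounded vowel (*tehu*, *dorubo*, *mitu*); -ara when the last vowel of the stem is an unrounded vowel (*medie*, *suldi*, *bawamra*).
*gugsu* — last vowel /u/ (a rounded vowel) → -du → *gugsudu*.
Since the last vowel of *he* is /e/ (an unrounded vowel), it takes -ara, giving *heara*.

gugsudu, heara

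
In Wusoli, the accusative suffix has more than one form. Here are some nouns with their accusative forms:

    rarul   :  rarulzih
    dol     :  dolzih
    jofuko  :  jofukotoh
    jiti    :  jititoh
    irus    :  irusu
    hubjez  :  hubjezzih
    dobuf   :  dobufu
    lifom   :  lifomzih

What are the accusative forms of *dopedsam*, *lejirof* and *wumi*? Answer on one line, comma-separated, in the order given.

The pattern is voicing of the final sound: -u when the stem ends in a voiceless consonant (*irus*, *dobuf*); -zih when the stem ends in a voiced consonant (*rarul*, *dol*, *hubjez*, *lifom*); -toh when the stem ends in a vowel (*jofuko*, *jiti*).
The final sound of *dopedsam* is /m/, which is a voiced consonant, so the suffix is -zih, giving *dopedsamzih*.
*lejirof*: final sound = /f/, a voiceless consonant → -u → *lejirofu*.
Since the final sound of *wumi* is /i/ (a vowel), it takes -toh, giving *wumitoh*.

dopedsamzih, lejirofu, wumitoh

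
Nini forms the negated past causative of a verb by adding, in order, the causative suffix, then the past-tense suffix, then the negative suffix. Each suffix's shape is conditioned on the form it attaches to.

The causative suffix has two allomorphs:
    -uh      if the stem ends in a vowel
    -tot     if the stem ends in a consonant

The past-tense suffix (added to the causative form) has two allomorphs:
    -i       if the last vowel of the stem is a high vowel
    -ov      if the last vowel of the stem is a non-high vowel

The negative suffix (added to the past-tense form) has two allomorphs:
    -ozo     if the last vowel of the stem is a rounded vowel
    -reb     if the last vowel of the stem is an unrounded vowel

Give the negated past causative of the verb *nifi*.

nifiuhireb

The final sound of *nifi* is /i/, which is a vowel, so the causative suffix is -uh, giving *nifiuh*.
Since the last vowel of the causative form *nifiuh* is /u/ (a high vowel), it takes -i, giving *nifiuhi*.
The last vowel of the past-tense form *nifiuhi* is /i/, which is an unrounded vowel, so the negative suffix is -reb, giving *nifiuhireb*.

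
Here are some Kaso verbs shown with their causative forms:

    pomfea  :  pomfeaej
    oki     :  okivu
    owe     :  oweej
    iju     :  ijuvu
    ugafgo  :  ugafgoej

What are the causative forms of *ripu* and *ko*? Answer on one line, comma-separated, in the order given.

ripuvu, koej

The pattern is height harmony: -vu when the last vowel of the stem is a high vowel (*oki*, *iju*); -ej when the last vowel of the stem is a non-high vowel (*pomfea*, *owe*, *ugafgo*).
*ripu*: last vowel = /u/, a high vowel → -vu → *ripuvu*.
The last vowel of *ko* is /o/, which is a non-high vowel, so the suffix is -ej, giving *koej*.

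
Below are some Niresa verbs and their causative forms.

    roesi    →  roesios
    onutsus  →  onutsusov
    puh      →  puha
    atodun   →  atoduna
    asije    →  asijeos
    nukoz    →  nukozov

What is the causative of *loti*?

lotios

Looking at the final sound of each stem: -ov when the stem ends in a sibilant (*onutsus*, *nukoz*); -a when the stem ends in a non-sibilant consonant (*puh*, *atodun*); -os when the stem ends in a vowel (*roesi*, *asije*).
*loti*: final sound = /i/, a vowel → -os → *lotios*.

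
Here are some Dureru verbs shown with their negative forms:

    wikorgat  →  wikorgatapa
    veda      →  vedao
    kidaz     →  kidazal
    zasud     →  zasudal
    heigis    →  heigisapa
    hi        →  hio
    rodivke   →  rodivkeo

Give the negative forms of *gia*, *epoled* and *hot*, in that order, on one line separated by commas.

The pattern is voicing of the final sound: -apa when the stem ends in a voiceless consonant (*wikorgat*, *heigis*); -al when the stem ends in a voiced consonant (*kidaz*, *zasud*); -o when the stem ends in a vowel (*veda*, *hi*, *rodivke*).
*gia*: final sound = /a/, a vowel → -o → *giao*.
*epoled*: final sound = /d/, a voiced consonant → -al → *epoledal*.
*hot*: final sound = /t/, a voiceless consonant → -apa → *hotapa*.

giao, epoledal, hotapa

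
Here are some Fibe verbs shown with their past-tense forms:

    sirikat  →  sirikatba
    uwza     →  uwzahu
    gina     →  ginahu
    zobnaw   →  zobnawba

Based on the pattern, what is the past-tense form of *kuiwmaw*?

Looking at the final sound of each stem: -ba when the stem ends in a consonant (*sirikat*, *zobnaw*); -hu when the stem ends in a vowel (*uwza*, *gina*).
The final sound of *kuiwmaw* is /w/, which is a consonant, so the suffix is -ba, giving *kuiwmawba*.

kuiwmawba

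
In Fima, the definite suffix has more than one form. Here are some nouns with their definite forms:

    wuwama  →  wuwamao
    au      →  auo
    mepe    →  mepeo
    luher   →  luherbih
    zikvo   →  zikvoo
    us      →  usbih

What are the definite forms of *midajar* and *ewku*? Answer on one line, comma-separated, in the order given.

midajarbih, ewkuo

Looking at the final sound of each stem: -bih when the stem ends in a consonant (*luher*, *us*); -o when the stem ends in a vowel (*wuwama*, *au*, *mepe*, *zikvo*).
Since the final sound of *midajar* is /r/ (a consonant), it takes -bih, giving *midajarbih*.
*ewku* — final sound /u/ (a vowel) → -o → *ewkuo*.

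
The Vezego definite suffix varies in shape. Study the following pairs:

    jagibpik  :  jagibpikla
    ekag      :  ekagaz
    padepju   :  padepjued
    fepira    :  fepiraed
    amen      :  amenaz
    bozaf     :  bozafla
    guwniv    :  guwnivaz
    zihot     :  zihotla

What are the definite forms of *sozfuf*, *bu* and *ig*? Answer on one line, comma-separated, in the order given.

The alternation tracks the final sound of the stem — -la when the stem ends in a voiceless consonant (*jagibpik*, *bozaf*, *zihot*); -az when the stem ends in a voiced consonant (*ekag*, *amen*, *guwniv*); -ed when the stem ends in a vowel (*padepju*, *fepira*).
*sozfuf* — final sound /f/ (a voiceless consonant) → -la → *sozfufla*.
*bu* — final sound /u/ (a vowel) → -ed → *bued*.
The final sound of *ig* is /g/, which is a voiced consonant, so the suffix is -az, giving *igaz*.

sozfufla, bued, igaz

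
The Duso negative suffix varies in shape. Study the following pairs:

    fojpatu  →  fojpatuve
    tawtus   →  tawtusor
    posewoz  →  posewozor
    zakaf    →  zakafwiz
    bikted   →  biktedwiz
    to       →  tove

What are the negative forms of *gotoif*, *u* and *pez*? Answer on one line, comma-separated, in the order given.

The suffix is conditioned by the final sound: -or when the stem ends in a sibilant (*tawtus*, *posewoz*); -wiz when the stem ends in a non-sibilant consonant (*zakaf*, *bikted*); -ve when the stem ends in a vowel (*fojpatu*, *to*).
*gotoif* — final sound /f/ (a non-sibilant consonant) → -wiz → *gotoifwiz*.
*u*: final sound = /u/, a vowel → -ve → *uve*.
*pez* — final sound /z/ (a sibilant) → -or → *pezor*.

gotoifwiz, uve, pezor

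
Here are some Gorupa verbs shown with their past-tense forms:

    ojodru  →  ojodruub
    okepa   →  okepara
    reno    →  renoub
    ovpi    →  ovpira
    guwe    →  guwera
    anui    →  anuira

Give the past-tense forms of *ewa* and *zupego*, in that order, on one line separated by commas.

Looking at the last vowel of each stem: -ub when the last vowel of the stem is a rounded vowel (*ojodru*, *reno*); -ra when the last vowel of the stem is an unrounded vowel (*okepa*, *ovpi*, *guwe*, *anui*).
Since the last vowel of *ewa* is /a/ (an unrounded vowel), it takes -ra, giving *ewara*.
Since the last vowel of *zupego* is /o/ (a rounded vowel), it takes -ub, giving *zupegoub*.

ewara, zupegoub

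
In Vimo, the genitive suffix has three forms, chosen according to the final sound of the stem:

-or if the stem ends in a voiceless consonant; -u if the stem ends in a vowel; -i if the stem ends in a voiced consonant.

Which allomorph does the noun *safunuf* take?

-or

Since the final sound of *safunuf* is /f/ (a voiceless consonant), it takes -or.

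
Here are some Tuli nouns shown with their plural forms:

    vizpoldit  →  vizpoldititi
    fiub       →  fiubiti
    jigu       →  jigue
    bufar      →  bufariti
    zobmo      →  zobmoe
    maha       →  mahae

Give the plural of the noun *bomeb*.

bomebiti

Looking at the final sound of each stem: -iti when the stem ends in a consonant (*vizpoldit*, *fiub*, *bufar*); -e when the stem ends in a vowel (*jigu*, *zobmo*, *maha*).
The final sound of *bomeb* is /b/, which is a consonant, so the suffix is -iti, giving *bomebiti*.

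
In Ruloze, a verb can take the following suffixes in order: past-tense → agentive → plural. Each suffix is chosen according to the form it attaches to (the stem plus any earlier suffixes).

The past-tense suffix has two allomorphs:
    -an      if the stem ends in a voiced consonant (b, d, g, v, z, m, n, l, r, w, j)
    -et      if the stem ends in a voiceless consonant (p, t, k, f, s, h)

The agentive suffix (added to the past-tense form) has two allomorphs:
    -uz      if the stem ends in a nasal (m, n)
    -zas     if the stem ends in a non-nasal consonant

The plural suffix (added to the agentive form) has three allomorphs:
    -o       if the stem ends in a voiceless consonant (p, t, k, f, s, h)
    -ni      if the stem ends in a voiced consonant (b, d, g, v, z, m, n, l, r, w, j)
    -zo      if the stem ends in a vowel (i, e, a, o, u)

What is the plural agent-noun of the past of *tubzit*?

tubzitetzaso

*tubzit*: final consonant = /t/, voiceless → -et → *tubzitet*.
Since the final consonant of the past-tense form *tubzitet* is /t/ (non-nasal), it takes -zas, giving *tubzitetzas*.
The final sound of the agentive form *tubzitetzas* is /s/, which is a voiceless consonant, so the plural suffix is -o, giving *tubzitetzaso*.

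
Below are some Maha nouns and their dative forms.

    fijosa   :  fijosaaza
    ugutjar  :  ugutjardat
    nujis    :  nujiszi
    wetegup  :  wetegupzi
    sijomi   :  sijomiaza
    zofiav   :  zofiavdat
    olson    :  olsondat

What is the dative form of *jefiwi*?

The alternation tracks the final sound of the stem — -zi when the stem ends in a voiceless consonant (*nujis*, *wetegup*); -dat when the stem ends in a voiced consonant (*ugutjar*, *zofiav*, *olson*); -aza when the stem ends in a vowel (*fijosa*, *sijomi*).
Since the final sound of *jefiwi* is /i/ (a vowel), it takes -aza, giving *jefiwiaza*.

jefiwiaza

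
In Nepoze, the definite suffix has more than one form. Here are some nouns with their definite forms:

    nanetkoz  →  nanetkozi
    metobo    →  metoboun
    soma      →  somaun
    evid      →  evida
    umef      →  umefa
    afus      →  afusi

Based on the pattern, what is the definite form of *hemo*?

hemoun

Looking at the final sound of each stem: -i when the stem ends in a sibilant (*nanetkoz*, *afus*); -a when the stem ends in a non-sibilant consonant (*evid*, *umef*); -un when the stem ends in a vowel (*metobo*, *soma*).
Since the final sound of *hemo* is /o/ (a vowel), it takes -un, giving *hemoun*.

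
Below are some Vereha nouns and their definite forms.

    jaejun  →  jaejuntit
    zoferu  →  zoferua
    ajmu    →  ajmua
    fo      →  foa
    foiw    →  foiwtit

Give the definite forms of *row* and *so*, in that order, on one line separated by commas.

The alternation tracks the final sound of the stem — -tit when the stem ends in a consonant (*jaejun*, *foiw*); -a when the stem ends in a vowel (*zoferu*, *ajmu*, *fo*).
*row* — final sound /w/ (a consonant) → -tit → *rowtit*.
Since the final sound of *so* is /o/ (a vowel), it takes -a, giving *soa*.

rowtit, soa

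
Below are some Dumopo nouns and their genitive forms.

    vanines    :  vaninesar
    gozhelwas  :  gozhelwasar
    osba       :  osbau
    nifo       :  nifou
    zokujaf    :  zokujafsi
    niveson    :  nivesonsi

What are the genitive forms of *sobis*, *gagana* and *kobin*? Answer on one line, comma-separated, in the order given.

Looking at the final sound of each stem: -ar when the stem ends in a sibilant (*vanines*, *gozhelwas*); -si when the stem ends in a non-sibilant consonant (*zokujaf*, *niveson*); -u when the stem ends in a vowel (*osba*, *nifo*).
Since the final sound of *sobis* is /s/ (a sibilant), it takes -ar, giving *sobisar*.
*gagana* — final sound /a/ (a vowel) → -u → *gaganau*.
*kobin* — final sound /n/ (a non-sibilant consonant) → -si → *kobinsi*.

sobisar, gaganau, kobinsi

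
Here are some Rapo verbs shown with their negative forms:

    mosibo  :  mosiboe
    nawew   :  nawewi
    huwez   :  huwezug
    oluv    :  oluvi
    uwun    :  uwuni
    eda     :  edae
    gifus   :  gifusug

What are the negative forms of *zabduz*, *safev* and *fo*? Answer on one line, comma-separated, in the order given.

zabduzug, safevi, foe

The alternation tracks the final sound of the stem — -ug when the stem ends in a sibilant (*huwez*, *gifus*); -i when the stem ends in a non-sibilant consonant (*nawew*, *oluv*, *uwun*); -e when the stem ends in a vowel (*mosibo*, *eda*).
*zabduz* — final sound /z/ (a sibilant) → -ug → *zabduzug*.
*safev* — final sound /v/ (a non-sibilant consonant) → -i → *safevi*.
*fo*: final sound = /o/, a vowel → -e → *foe*.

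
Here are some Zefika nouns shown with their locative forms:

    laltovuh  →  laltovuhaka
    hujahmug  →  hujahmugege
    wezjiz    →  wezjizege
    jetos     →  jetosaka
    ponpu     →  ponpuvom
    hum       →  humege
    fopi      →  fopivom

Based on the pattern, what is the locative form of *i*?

ivom

The suffix is conditioned by the final sound: -aka when the stem ends in a voiceless consonant (*laltovuh*, *jetos*); -ege when the stem ends in a voiced consonant (*hujahmug*, *wezjiz*, *hum*); -vom when the stem ends in a vowel (*ponpu*, *fopi*).
*i*: final sound = /i/, a vowel → -vom → *ivom*.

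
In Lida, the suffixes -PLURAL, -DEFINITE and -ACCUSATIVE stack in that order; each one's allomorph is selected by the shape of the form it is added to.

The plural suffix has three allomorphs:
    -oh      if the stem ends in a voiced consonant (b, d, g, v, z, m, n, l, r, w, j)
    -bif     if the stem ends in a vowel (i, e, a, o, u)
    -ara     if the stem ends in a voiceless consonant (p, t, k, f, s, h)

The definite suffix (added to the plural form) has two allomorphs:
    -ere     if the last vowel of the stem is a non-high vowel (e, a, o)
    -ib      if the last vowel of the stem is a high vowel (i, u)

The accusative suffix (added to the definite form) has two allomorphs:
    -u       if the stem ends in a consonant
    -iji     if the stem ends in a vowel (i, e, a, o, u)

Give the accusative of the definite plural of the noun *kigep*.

kigeparaereiji

Since the final sound of *kigep* is /p/ (a voiceless consonant), it takes -ara, giving *kigepara*.
The plural form *kigepara* — last vowel /a/ (a non-high vowel) → -ere → *kigeparaere*.
The definite form *kigeparaere*: final sound = /e/, a vowel → -iji → *kigeparaereiji*.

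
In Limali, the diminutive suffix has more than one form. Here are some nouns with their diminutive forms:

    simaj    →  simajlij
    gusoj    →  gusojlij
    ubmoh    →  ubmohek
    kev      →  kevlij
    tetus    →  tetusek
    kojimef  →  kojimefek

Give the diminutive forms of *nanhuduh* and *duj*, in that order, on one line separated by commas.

The suffix is conditioned by the final consonant: -ek when the stem ends in a voiceless consonant (*ubmoh*, *tetus*, *kojimef*); -lij when the stem ends in a voiced consonant (*simaj*, *gusoj*, *kev*).
Since the final consonant of *nanhuduh* is /h/ (voiceless), it takes -ek, giving *nanhuduhek*.
*duj*: final consonant = /j/, voiced → -lij → *dujlij*.

nanhuduhek, dujlij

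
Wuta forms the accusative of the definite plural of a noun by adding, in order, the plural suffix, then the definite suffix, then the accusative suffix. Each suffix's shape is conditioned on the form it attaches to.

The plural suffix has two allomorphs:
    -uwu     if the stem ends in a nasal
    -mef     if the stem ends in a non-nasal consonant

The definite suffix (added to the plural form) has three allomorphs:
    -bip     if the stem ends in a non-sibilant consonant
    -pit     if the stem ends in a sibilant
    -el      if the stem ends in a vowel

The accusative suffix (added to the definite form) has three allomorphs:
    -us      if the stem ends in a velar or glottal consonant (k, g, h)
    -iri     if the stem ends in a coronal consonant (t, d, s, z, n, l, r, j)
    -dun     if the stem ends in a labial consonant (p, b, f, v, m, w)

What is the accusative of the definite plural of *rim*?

rimuwueliri

*rim*: final consonant = /m/, a nasal → -uwu → *rimuwu*.
The plural form *rimuwu*: final sound = /u/, a vowel → -el → *rimuwuel*.
The final consonant of the definite form *rimuwuel* is /l/, which is coronal, so the accusative suffix is -iri, giving *rimuwueliri*.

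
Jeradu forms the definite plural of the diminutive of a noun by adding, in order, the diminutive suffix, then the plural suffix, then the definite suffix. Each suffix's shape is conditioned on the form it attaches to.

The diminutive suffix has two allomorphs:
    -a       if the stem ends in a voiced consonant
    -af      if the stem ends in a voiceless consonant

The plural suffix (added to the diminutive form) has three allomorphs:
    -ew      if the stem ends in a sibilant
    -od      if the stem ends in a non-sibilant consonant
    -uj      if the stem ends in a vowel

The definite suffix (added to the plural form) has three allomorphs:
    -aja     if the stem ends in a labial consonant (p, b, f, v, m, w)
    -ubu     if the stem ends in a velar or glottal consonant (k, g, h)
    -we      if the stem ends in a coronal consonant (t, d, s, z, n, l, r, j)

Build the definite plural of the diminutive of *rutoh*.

*rutoh*: final consonant = /h/, voiceless → -af → *rutohaf*.
The diminutive form *rutohaf* — final sound /f/ (a non-sibilant consonant) → -od → *rutohafod*.
The plural form *rutohafod*: final consonant = /d/, coronal → -we → *rutohafodwe*.

rutohafodwe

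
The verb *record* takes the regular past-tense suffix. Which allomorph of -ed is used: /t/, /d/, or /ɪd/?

The stem *record* ends in /t/ or /d/.
The -ed suffix is realized as /ɪd/ after /t, d/; as /t/ after other voiceless consonants; and as /d/ after other voiced sounds.
So -ed on *record* is pronounced /ɪd/.

/ɪd/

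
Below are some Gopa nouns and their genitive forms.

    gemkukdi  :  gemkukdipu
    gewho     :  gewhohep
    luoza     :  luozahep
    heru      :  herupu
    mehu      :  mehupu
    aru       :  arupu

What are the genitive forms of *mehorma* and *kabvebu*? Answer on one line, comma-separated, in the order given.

mehormahep, kabvebupu

The suffix is conditioned by the last vowel: -pu when the last vowel of the stem is a high vowel (*gemkukdi*, *heru*, *mehu*, *aru*); -hep when the last vowel of the stem is a non-high vowel (*gewho*, *luoza*).
*mehorma*: last vowel = /a/, a non-high vowel → -hep → *mehormahep*.
*kabvebu* — last vowel /u/ (a high vowel) → -pu → *kabvebupu*.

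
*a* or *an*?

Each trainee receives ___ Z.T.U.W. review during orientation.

a

The indefinite article is chosen by the initial *sound* of the following word, not its spelling.
The initialism *Z.T.U.W.* is read letter by letter; the first letter, Z, is pronounced /ziː/, which begins with a consonant sound.
So the article is *a*: Each trainee receives a Z.T.U.W. review during orientation.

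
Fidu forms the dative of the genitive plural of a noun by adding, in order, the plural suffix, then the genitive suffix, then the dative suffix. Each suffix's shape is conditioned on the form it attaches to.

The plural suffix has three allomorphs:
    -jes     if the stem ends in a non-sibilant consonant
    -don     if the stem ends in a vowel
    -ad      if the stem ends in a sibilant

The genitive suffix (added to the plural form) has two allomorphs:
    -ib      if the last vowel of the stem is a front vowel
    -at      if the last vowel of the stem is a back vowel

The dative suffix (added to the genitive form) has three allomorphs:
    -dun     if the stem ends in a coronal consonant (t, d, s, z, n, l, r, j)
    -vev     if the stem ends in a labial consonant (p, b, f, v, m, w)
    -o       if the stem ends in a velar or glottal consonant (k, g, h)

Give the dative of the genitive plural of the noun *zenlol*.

*zenlol*: final sound = /l/, a non-sibilant consonant → -jes → *zenloljes*.
The plural form *zenloljes* — last vowel /e/ (a front vowel) → -ib → *zenloljesib*.
The genitive form *zenloljesib* — final consonant /b/ (labial) → -vev → *zenloljesibvev*.

zenloljesibvev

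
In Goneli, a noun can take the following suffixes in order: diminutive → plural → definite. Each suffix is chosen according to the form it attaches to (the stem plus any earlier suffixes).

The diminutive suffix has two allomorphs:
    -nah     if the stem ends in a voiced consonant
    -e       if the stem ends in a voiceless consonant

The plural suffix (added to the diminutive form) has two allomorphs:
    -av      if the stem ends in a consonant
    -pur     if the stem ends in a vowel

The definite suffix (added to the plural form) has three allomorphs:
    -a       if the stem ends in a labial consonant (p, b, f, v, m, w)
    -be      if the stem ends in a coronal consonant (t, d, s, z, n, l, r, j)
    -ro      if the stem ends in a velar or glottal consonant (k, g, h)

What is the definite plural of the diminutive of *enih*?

enihepurbe

*enih* — final consonant /h/ (voiceless) → -e → *enihe*.
Since the final sound of the diminutive form *enihe* is /e/ (a vowel), it takes -pur, giving *enihepur*.
Since the final consonant of the plural form *enihepur* is /r/ (coronal), it takes -be, giving *enihepurbe*.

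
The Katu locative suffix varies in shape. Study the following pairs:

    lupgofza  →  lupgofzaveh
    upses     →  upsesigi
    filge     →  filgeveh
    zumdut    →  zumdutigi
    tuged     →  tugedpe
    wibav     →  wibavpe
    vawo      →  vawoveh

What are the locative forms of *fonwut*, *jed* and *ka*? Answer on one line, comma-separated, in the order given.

Looking at the final sound of each stem: -igi when the stem ends in a voiceless consonant (*upses*, *zumdut*); -pe when the stem ends in a voiced consonant (*tuged*, *wibav*); -veh when the stem ends in a vowel (*lupgofza*, *filge*, *vawo*).
The final sound of *fonwut* is /t/, which is a voiceless consonant, so the suffix is -igi, giving *fonwutigi*.
The final sound of *jed* is /d/, which is a voiced consonant, so the suffix is -pe, giving *jedpe*.
Since the final sound of *ka* is /a/ (a vowel), it takes -veh, giving *kaveh*.

fonwutigi, jedpe, kaveh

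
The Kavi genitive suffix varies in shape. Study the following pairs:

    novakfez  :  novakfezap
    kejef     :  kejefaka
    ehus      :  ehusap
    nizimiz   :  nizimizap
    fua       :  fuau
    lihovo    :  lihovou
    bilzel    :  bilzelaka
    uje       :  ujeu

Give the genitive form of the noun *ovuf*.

ovufaka

Looking at the final sound of each stem: -ap when the stem ends in a sibilant (*novakfez*, *ehus*, *nizimiz*); -aka when the stem ends in a non-sibilant consonant (*kejef*, *bilzel*); -u when the stem ends in a vowel (*fua*, *lihovo*, *uje*).
*ovuf* — final sound /f/ (a non-sibilant consonant) → -aka → *ovufaka*.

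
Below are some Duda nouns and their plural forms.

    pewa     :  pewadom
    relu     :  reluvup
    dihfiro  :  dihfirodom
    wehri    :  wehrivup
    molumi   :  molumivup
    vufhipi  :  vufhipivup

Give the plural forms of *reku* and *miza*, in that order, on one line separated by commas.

Looking at the last vowel of each stem: -vup when the last vowel of the stem is a high vowel (*relu*, *wehri*, *molumi*, *vufhipi*); -dom when the last vowel of the stem is a non-high vowel (*pewa*, *dihfiro*).
*reku* — last vowel /u/ (a high vowel) → -vup → *rekuvup*.
The last vowel of *miza* is /a/, which is a non-high vowel, so the suffix is -dom, giving *mizadom*.

rekuvup, mizadom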